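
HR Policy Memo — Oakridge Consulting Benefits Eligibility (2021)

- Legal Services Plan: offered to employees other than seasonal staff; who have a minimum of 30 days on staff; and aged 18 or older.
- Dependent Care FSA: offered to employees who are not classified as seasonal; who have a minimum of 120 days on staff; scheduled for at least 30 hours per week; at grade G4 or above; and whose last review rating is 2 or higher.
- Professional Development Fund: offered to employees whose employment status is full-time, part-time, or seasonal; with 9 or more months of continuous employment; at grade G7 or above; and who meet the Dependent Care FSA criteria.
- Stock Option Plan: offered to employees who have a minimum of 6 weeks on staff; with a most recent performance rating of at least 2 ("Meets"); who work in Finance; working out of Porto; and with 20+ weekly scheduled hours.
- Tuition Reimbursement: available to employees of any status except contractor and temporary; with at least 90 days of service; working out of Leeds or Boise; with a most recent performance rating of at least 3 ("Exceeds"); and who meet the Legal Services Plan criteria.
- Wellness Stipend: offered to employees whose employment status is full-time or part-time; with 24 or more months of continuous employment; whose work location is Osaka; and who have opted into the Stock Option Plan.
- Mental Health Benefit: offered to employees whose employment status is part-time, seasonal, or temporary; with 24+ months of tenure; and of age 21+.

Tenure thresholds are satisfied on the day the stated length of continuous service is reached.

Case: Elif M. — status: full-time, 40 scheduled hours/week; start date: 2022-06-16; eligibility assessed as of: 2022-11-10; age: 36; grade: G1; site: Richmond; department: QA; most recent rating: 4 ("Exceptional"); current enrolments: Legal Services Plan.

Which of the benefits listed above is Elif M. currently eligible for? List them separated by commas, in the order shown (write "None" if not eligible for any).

Service from 2022-06-16 to 2022-11-10: 147 days.
Legal Services Plan — status full-time ✓ (not excluded); service 147 days ≥ 30 days ✓; age 36 ≥ 18 ✓ → eligible.
Dependent Care FSA — status full-time ✓ (not excluded); service 147 days ≥ 120 days ✓; 40 hrs/wk ≥ 30 ✓; grade G1 < G4 ✗ → not eligible.
Professional Development Fund — status full-time ✓; service 147 days < 9 months (≈270 days) ✗ → not eligible.
Stock Option Plan — service 147 days ≥ 6 weeks (≈42 days) ✓; rating 4 ≥ 2 ✓; dept QA ✗ → not eligible.
Tuition Reimbursement — status full-time ✓ (not excluded); service 147 days ≥ 90 days ✓; site Richmond ✗ (not Leeds or Boise) → not eligible.
Wellness Stipend — status full-time ✓; service 147 days < 24 months (≈720 days) ✗ → not eligible.
Mental Health Benefit — status full-time ✗ (requires part-time, seasonal, or temporary) → not eligible.

Legal Services Plan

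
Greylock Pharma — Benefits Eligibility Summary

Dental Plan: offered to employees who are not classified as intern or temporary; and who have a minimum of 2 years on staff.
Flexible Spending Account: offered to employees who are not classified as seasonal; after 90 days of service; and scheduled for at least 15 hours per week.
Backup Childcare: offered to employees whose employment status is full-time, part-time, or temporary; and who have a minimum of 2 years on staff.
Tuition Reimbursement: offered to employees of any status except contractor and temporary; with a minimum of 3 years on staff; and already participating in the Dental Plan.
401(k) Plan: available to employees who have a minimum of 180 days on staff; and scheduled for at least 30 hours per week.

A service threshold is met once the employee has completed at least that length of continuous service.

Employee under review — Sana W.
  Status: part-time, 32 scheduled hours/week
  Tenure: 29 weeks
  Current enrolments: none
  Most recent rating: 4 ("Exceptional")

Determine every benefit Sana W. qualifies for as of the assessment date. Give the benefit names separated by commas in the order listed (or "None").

Dental Plan — status part-time ✓ (not excluded); service 29 weeks < 2 years (≈730 days) ✗ → not eligible.
Flexible Spending Account — status part-time ✓ (not excluded); service 29 weeks ≥ 90 days ✓; 32 hrs/wk ≥ 15 ✓ → eligible.
Backup Childcare — status part-time ✓; service 29 weeks < 2 years (≈730 days) ✗ → not eligible.
Tuition Reimbursement — status part-time ✓ (not excluded); service 29 weeks < 3 years (≈1095 days) ✗ → not eligible.
401(k) Plan — service 29 weeks ≥ 180 days ✓; 32 hrs/wk ≥ 30 ✓ → eligible.

Flexible Spending Account, 401(k) Plan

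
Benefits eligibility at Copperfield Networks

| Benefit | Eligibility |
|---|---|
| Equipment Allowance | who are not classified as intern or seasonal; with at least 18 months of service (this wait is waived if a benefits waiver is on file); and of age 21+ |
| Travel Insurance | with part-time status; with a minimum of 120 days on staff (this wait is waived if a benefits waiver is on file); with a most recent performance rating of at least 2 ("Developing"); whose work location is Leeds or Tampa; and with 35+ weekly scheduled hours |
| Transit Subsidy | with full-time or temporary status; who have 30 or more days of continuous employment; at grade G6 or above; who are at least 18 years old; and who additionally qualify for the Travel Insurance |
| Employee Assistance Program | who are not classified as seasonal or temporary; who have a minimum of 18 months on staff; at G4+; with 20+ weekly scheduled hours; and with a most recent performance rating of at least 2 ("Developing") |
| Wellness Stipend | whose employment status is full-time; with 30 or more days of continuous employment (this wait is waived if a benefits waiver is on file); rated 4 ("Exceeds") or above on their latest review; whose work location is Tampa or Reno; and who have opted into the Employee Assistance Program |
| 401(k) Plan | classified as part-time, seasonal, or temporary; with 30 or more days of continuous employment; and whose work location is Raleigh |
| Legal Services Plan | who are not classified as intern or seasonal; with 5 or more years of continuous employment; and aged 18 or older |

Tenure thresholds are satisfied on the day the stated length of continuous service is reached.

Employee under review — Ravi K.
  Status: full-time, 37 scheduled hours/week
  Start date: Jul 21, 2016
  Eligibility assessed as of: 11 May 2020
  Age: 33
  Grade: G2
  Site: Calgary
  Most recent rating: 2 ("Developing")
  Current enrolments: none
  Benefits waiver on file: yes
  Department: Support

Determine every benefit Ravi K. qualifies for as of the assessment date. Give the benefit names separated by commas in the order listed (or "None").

Equipment Allowance

Service from Jul 21, 2016 to 11 May 2020: 1390 days.
Equipment Allowance — status full-time ✓ (not excluded); benefits waiver on file ✓; age 33 ≥ 21 ✓ → eligible.
Travel Insurance — status full-time ✗ (requires part-time) → not eligible.
Transit Subsidy — status full-time ✓; service 1390 days ≥ 30 days ✓; grade G2 < G6 ✗ → not eligible.
Employee Assistance Program — status full-time ✓ (not excluded); service 1390 days ≥ 18 months (≈540 days) ✓; grade G2 < G4 ✗ → not eligible.
Wellness Stipend — status full-time ✓; benefits waiver on file ✓; rating 2 < 4 ✗ → not eligible.
401(k) Plan — status full-time ✗ (requires part-time, seasonal, or temporary) → not eligible.
Legal Services Plan — status full-time ✓ (not excluded); service 1390 days < 5 years (≈1825 days) ✗ → not eligible.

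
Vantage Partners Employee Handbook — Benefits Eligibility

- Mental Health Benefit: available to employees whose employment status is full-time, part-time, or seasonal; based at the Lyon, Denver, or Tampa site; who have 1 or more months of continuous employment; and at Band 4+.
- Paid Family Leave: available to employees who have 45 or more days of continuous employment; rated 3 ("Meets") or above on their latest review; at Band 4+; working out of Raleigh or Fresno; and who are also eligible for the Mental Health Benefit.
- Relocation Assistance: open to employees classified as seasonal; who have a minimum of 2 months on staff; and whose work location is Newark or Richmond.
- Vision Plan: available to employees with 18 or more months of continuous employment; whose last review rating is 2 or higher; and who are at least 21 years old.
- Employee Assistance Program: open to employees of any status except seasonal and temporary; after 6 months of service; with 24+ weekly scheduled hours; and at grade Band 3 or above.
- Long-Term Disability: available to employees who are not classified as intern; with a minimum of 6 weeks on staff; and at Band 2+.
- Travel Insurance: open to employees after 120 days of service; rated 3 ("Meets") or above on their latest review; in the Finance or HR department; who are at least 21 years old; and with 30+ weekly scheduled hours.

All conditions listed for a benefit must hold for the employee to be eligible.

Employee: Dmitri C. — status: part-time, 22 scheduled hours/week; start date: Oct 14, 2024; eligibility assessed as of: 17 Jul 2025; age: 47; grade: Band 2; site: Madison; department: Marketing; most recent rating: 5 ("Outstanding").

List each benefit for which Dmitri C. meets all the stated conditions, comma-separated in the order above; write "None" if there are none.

Service from Oct 14, 2024 to 17 Jul 2025: 276 days.
Mental Health Benefit — status part-time ✓; site Madison ✗ (not Lyon, Denver, or Tampa) → not eligible.
Paid Family Leave — service 276 days ≥ 45 days ✓; rating 5 ≥ 3 ✓; grade Band 2 < Band 4 ✗ → not eligible.
Relocation Assistance — status part-time ✗ (requires seasonal) → not eligible.
Vision Plan — service 276 days < 18 months (≈540 days) ✗ → not eligible.
Employee Assistance Program — status part-time ✓ (not excluded); service 276 days ≥ 6 months (≈180 days) ✓; 22 hrs/wk < 24 ✗ → not eligible.
Long-Term Disability — status part-time ✓ (not excluded); service 276 days ≥ 6 weeks (≈42 days) ✓; grade Band 2 ≥ Band 2 ✓ → eligible.
Travel Insurance — service 276 days ≥ 120 days ✓; rating 5 ≥ 3 ✓; dept Marketing ✗ → not eligible.

Long-Term Disability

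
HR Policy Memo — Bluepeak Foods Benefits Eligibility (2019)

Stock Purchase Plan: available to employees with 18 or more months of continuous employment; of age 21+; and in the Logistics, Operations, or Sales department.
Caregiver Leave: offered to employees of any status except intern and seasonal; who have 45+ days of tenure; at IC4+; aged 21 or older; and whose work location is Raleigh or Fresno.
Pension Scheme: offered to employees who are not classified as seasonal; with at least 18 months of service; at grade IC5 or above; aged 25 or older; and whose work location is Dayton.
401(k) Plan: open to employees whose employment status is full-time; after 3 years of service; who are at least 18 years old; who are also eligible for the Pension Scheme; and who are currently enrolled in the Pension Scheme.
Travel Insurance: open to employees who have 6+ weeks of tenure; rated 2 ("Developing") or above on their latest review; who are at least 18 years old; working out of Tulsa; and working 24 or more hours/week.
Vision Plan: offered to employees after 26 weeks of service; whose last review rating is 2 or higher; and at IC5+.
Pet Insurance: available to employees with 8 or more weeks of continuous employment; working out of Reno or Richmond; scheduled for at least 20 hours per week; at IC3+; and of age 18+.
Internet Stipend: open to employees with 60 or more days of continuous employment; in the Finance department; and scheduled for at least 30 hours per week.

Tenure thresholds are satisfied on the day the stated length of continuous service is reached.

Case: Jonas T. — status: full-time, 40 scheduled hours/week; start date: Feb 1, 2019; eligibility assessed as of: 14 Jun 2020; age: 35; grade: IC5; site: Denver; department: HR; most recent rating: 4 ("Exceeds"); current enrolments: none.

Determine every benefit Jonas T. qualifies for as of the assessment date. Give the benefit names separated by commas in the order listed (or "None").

Vision Plan

Service from Feb 1, 2019 to 14 Jun 2020: 499 days.
Stock Purchase Plan — service 499 days < 18 months (≈540 days) ✗ → not eligible.
Caregiver Leave — status full-time ✓ (not excluded); service 499 days ≥ 45 days ✓; grade IC5 ≥ IC4 ✓; age 35 ≥ 21 ✓; site Denver ✗ (not Raleigh or Fresno) → not eligible.
Pension Scheme — status full-time ✓ (not excluded); service 499 days < 18 months (≈540 days) ✗ → not eligible.
401(k) Plan — status full-time ✓; service 499 days < 3 years (≈1095 days) ✗ → not eligible.
Travel Insurance — service 499 days ≥ 6 weeks (≈42 days) ✓; rating 4 ≥ 2 ✓; age 35 ≥ 18 ✓; site Denver ✗ (not Tulsa) → not eligible.
Vision Plan — service 499 days ≥ 26 weeks (≈182 days) ✓; rating 4 ≥ 2 ✓; grade IC5 ≥ IC5 ✓ → eligible.
Pet Insurance — service 499 days ≥ 8 weeks (≈56 days) ✓; site Denver ✗ (not Reno or Richmond) → not eligible.
Internet Stipend — service 499 days ≥ 60 days ✓; dept HR ✗ → not eligible.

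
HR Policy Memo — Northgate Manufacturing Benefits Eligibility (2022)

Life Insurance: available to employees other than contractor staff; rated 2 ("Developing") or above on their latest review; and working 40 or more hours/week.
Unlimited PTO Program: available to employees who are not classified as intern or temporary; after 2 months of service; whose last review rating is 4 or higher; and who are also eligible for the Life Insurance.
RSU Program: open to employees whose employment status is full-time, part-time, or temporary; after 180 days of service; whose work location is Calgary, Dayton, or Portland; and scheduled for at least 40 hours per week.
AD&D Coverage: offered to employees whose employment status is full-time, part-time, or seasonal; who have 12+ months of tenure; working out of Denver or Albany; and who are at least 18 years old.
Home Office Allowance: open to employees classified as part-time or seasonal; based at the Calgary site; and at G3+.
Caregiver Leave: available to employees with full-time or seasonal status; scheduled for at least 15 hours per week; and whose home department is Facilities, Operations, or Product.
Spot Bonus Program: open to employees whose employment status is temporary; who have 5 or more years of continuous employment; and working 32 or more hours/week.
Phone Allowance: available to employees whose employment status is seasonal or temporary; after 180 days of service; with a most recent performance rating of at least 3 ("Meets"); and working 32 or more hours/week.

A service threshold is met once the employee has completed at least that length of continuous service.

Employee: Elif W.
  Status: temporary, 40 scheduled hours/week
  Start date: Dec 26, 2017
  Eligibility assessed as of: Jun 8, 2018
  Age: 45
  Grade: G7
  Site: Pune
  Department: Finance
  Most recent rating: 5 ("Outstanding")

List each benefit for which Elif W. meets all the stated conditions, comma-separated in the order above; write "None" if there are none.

Life Insurance

Service from Dec 26, 2017 to Jun 8, 2018: 164 days.
Life Insurance — status temporary ✓ (not excluded); rating 5 ≥ 2 ✓; 40 hrs/wk ≥ 40 ✓ → eligible.
Unlimited PTO Program — status temporary ✗ (excluded) → not eligible.
RSU Program — status temporary ✓; service 164 days < 180 days ✗ → not eligible.
AD&D Coverage — status temporary ✗ (requires full-time, part-time, or seasonal) → not eligible.
Home Office Allowance — status temporary ✗ (requires part-time or seasonal) → not eligible.
Caregiver Leave — status temporary ✗ (requires full-time or seasonal) → not eligible.
Spot Bonus Program — status temporary ✓; service 164 days < 5 years (≈1825 days) ✗ → not eligible.
Phone Allowance — status temporary ✓; service 164 days < 180 days ✗ → not eligible.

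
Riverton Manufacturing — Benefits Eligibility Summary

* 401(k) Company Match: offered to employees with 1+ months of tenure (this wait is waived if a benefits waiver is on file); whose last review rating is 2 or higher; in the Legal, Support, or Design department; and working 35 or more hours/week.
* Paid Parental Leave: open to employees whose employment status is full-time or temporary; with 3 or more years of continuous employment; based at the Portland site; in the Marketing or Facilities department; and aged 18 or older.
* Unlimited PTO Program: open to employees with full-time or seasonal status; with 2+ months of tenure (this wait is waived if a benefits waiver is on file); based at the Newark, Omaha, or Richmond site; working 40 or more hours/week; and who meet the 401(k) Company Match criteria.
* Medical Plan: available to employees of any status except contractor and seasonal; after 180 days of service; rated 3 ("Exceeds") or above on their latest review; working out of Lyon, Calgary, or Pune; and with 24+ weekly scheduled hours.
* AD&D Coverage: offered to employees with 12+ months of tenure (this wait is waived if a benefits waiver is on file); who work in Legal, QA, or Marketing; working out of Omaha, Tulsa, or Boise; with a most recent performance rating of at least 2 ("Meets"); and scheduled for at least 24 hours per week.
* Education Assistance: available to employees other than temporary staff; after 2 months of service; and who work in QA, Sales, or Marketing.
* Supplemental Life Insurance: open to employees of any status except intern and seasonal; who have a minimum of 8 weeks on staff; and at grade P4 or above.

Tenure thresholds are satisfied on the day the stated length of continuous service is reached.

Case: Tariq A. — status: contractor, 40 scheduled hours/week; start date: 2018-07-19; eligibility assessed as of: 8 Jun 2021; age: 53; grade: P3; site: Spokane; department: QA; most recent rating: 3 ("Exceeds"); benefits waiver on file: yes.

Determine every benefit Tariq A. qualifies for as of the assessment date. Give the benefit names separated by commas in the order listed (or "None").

Service from 2018-07-19 to 8 Jun 2021: 1055 days.
401(k) Company Match — benefits waiver on file ✓; rating 3 ≥ 2 ✓; dept QA ✗ → not eligible.
Paid Parental Leave — status contractor ✗ (requires full-time or temporary) → not eligible.
Unlimited PTO Program — status contractor ✗ (requires full-time or seasonal) → not eligible.
Medical Plan — status contractor ✗ (excluded) → not eligible.
AD&D Coverage — benefits waiver on file ✓; dept QA ✓; site Spokane ✗ (not Omaha, Tulsa, or Boise) → not eligible.
Education Assistance — status contractor ✓ (not excluded); service 1055 days ≥ 2 months (≈60 days) ✓; dept QA ✓ → eligible.
Supplemental Life Insurance — status contractor ✓ (not excluded); service 1055 days ≥ 8 weeks (≈56 days) ✓; grade P3 < P4 ✗ → not eligible.

Education Assistance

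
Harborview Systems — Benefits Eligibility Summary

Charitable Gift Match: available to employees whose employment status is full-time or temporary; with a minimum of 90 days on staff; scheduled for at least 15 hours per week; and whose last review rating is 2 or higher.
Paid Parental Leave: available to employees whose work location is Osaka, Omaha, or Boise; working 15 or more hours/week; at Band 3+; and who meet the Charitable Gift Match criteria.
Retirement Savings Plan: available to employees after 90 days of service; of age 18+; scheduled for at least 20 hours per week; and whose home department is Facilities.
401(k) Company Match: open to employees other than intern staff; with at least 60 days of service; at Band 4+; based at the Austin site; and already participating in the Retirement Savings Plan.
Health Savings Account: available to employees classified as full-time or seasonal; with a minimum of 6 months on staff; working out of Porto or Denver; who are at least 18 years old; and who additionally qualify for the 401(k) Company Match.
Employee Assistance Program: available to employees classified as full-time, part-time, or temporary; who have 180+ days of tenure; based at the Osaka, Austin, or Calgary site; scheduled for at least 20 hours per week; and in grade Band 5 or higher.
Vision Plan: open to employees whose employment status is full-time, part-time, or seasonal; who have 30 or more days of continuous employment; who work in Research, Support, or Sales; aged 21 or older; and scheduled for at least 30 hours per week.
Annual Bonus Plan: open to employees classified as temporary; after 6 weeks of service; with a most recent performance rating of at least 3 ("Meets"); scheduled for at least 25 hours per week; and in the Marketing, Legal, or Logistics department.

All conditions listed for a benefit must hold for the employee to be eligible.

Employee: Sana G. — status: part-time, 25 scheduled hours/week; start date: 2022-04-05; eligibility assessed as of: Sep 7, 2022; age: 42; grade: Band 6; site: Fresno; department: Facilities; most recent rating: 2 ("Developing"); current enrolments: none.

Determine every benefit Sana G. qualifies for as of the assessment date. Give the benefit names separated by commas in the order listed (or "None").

Retirement Savings Plan

Service from 2022-04-05 to Sep 7, 2022: 155 days.
Charitable Gift Match — status part-time ✗ (requires full-time or temporary) → not eligible.
Paid Parental Leave — site Fresno ✗ (not Osaka, Omaha, or Boise) → not eligible.
Retirement Savings Plan — service 155 days ≥ 90 days ✓; age 42 ≥ 18 ✓; 25 hrs/wk ≥ 20 ✓; dept Facilities ✓ → eligible.
401(k) Company Match — status part-time ✓ (not excluded); service 155 days ≥ 60 days ✓; grade Band 6 ≥ Band 4 ✓; site Fresno ✗ (not Austin) → not eligible.
Health Savings Account — status part-time ✗ (requires full-time or seasonal) → not eligible.
Employee Assistance Program — status part-time ✓; service 155 days < 180 days ✗ → not eligible.
Vision Plan — status part-time ✓; service 155 days ≥ 30 days ✓; dept Facilities ✗ → not eligible.
Annual Bonus Plan — status part-time ✗ (requires temporary) → not eligible.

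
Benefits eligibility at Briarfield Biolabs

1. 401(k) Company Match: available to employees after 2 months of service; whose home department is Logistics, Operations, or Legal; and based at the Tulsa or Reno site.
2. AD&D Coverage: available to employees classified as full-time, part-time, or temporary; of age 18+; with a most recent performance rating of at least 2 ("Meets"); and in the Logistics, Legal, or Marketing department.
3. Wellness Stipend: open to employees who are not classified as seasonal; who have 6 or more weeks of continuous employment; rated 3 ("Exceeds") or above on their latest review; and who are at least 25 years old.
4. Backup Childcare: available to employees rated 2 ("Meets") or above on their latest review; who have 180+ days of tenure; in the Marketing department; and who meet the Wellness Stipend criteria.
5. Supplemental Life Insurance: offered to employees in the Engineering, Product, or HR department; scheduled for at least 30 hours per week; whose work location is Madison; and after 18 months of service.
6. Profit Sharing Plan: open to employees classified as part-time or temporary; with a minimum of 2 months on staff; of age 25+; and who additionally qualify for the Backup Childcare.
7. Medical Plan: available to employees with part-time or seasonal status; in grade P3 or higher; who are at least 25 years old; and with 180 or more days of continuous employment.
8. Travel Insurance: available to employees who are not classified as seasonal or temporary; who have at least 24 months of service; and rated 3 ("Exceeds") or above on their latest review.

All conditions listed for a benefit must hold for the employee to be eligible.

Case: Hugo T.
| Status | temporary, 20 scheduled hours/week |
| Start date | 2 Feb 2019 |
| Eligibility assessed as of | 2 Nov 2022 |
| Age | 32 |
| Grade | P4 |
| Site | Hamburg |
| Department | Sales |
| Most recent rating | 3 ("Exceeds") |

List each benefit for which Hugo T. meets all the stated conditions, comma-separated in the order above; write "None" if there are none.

Wellness Stipend

Service from 2 Feb 2019 to 2 Nov 2022: 1369 days.
401(k) Company Match — service 1369 days ≥ 2 months (≈60 days) ✓; dept Sales ✗ → not eligible.
AD&D Coverage — status temporary ✓; age 32 ≥ 18 ✓; rating 3 ≥ 2 ✓; dept Sales ✗ → not eligible.
Wellness Stipend — status temporary ✓ (not excluded); service 1369 days ≥ 6 weeks (≈42 days) ✓; rating 3 ≥ 3 ✓; age 32 ≥ 25 ✓ → eligible.
Backup Childcare — rating 3 ≥ 2 ✓; service 1369 days ≥ 180 days ✓; dept Sales ✗ → not eligible.
Supplemental Life Insurance — dept Sales ✗ → not eligible.
Profit Sharing Plan — status temporary ✓; service 1369 days ≥ 2 months (≈60 days) ✓; age 32 ≥ 25 ✓; not eligible for Backup Childcare ✗ → not eligible.
Medical Plan — status temporary ✗ (requires part-time or seasonal) → not eligible.
Travel Insurance — status temporary ✗ (excluded) → not eligible.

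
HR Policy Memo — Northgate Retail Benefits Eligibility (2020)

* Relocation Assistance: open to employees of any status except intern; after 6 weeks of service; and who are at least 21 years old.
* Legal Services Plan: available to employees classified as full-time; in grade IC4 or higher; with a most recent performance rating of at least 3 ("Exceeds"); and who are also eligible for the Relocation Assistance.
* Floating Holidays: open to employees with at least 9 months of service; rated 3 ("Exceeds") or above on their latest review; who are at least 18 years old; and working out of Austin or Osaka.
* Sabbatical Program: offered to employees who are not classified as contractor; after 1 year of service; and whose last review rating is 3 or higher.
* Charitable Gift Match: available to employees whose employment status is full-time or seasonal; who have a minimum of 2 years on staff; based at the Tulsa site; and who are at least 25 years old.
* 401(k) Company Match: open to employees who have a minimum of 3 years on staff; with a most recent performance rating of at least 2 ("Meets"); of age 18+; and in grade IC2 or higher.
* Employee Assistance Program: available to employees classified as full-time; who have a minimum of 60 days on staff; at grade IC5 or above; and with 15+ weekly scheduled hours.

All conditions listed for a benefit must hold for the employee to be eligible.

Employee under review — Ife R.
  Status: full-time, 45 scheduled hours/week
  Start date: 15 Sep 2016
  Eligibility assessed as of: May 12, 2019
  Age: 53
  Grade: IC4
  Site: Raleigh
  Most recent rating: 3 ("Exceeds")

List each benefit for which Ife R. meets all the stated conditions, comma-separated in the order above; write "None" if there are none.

Service from 15 Sep 2016 to May 12, 2019: 969 days.
Relocation Assistance — status full-time ✓ (not excluded); service 969 days ≥ 6 weeks (≈42 days) ✓; age 53 ≥ 21 ✓ → eligible.
Legal Services Plan — status full-time ✓; grade IC4 ≥ IC4 ✓; rating 3 ≥ 3 ✓; eligible for Relocation Assistance ✓ → eligible.
Floating Holidays — service 969 days ≥ 9 months (≈270 days) ✓; rating 3 ≥ 3 ✓; age 53 ≥ 18 ✓; site Raleigh ✗ (not Austin or Osaka) → not eligible.
Sabbatical Program — status full-time ✓ (not excluded); service 969 days ≥ 1 year (≈365 days) ✓; rating 3 ≥ 3 ✓ → eligible.
Charitable Gift Match — status full-time ✓; service 969 days ≥ 2 years (≈730 days) ✓; site Raleigh ✗ (not Tulsa) → not eligible.
401(k) Company Match — service 969 days < 3 years (≈1095 days) ✗ → not eligible.
Employee Assistance Program — status full-time ✓; service 969 days ≥ 60 days ✓; grade IC4 < IC5 ✗ → not eligible.

Relocation Assistance, Legal Services Plan, Sabbatical Program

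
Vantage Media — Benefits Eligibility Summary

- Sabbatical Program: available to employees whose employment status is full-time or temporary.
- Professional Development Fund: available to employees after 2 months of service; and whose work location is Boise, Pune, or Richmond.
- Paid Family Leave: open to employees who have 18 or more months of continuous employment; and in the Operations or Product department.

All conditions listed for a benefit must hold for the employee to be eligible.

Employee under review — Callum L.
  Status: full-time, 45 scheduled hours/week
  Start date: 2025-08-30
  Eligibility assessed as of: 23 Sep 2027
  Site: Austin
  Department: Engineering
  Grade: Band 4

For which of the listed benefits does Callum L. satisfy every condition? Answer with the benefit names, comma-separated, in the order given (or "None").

Sabbatical Program

Service from 2025-08-30 to 23 Sep 2027: 754 days.
Sabbatical Program — status full-time ✓ → eligible.
Professional Development Fund — service 754 days ≥ 2 months (≈60 days) ✓; site Austin ✗ (not Boise, Pune, or Richmond) → not eligible.
Paid Family Leave — service 754 days ≥ 18 months (≈540 days) ✓; dept Engineering ✗ → not eligible.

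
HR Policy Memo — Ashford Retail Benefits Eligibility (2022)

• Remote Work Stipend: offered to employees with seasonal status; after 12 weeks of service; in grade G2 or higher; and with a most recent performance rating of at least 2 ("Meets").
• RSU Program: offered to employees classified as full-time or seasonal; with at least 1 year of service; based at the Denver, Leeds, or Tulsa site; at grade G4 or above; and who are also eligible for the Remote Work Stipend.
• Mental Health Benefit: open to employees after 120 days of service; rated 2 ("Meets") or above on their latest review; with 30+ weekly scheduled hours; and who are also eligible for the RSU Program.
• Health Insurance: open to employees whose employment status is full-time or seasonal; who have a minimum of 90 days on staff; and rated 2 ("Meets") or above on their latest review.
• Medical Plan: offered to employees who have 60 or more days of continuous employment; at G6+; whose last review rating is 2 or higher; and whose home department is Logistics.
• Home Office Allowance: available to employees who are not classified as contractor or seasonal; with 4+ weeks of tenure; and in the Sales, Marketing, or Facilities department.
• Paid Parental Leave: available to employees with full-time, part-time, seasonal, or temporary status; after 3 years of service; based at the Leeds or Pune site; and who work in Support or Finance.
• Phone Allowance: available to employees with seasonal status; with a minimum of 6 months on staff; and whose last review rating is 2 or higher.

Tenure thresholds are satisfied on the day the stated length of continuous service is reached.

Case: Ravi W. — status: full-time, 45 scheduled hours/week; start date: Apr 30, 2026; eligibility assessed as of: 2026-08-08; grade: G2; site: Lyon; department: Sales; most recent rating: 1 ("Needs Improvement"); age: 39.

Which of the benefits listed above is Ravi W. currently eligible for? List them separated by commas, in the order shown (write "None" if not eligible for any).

Home Office Allowance

Service from Apr 30, 2026 to 2026-08-08: 100 days.
Remote Work Stipend — status full-time ✗ (requires seasonal) → not eligible.
RSU Program — status full-time ✓; service 100 days < 1 year (≈365 days) ✗ → not eligible.
Mental Health Benefit — service 100 days < 120 days ✗ → not eligible.
Health Insurance — status full-time ✓; service 100 days ≥ 90 days ✓; rating 1 < 2 ✗ → not eligible.
Medical Plan — service 100 days ≥ 60 days ✓; grade G2 < G6 ✗ → not eligible.
Home Office Allowance — status full-time ✓ (not excluded); service 100 days ≥ 4 weeks (≈28 days) ✓; dept Sales ✓ → eligible.
Paid Parental Leave — status full-time ✓; service 100 days < 3 years (≈1095 days) ✗ → not eligible.
Phone Allowance — status full-time ✗ (requires seasonal) → not eligible.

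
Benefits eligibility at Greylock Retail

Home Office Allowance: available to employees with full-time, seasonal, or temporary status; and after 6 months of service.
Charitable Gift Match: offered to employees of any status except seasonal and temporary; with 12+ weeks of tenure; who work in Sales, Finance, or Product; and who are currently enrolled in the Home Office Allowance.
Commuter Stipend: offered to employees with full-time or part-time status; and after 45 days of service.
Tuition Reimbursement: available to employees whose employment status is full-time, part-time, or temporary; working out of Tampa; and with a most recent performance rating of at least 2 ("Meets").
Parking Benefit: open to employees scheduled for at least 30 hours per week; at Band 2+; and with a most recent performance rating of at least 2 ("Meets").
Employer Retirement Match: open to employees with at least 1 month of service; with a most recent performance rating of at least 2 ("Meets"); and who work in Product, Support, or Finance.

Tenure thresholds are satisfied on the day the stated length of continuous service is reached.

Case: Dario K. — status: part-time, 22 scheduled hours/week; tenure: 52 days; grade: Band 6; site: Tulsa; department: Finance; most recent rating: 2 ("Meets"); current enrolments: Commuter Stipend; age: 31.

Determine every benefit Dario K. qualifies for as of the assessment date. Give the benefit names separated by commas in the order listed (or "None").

Commuter Stipend, Employer Retirement Match

Home Office Allowance — status part-time ✗ (requires full-time, seasonal, or temporary) → not eligible.
Charitable Gift Match — status part-time ✓ (not excluded); service 52 days < 12 weeks (≈84 days) ✗ → not eligible.
Commuter Stipend — status part-time ✓; service 52 days ≥ 45 days ✓ → eligible.
Tuition Reimbursement — status part-time ✓; site Tulsa ✗ (not Tampa) → not eligible.
Parking Benefit — 22 hrs/wk < 30 ✗ → not eligible.
Employer Retirement Match — service 52 days ≥ 1 month (≈30 days) ✓; rating 2 ≥ 2 ✓; dept Finance ✓ → eligible.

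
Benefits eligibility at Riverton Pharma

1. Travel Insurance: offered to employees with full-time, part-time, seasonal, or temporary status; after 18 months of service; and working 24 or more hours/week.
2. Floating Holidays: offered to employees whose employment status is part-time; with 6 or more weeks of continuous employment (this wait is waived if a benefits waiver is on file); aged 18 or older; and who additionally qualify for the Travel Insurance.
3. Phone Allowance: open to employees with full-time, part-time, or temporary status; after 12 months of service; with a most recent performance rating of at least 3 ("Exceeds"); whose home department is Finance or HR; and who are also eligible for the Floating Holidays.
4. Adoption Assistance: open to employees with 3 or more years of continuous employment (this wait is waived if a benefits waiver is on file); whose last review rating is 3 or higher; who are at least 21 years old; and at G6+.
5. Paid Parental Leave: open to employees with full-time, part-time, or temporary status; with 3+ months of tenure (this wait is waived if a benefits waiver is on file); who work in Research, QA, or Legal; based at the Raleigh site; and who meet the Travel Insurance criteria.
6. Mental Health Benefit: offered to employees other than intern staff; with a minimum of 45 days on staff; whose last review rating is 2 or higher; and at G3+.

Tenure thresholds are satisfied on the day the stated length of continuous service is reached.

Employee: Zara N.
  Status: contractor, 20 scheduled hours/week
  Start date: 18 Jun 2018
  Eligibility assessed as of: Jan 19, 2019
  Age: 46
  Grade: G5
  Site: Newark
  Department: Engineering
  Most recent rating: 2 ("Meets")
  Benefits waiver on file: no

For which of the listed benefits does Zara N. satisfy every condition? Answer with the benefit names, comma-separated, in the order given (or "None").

Mental Health Benefit

Service from 18 Jun 2018 to Jan 19, 2019: 215 days.
Travel Insurance — status contractor ✗ (requires full-time, part-time, seasonal, or temporary) → not eligible.
Floating Holidays — status contractor ✗ (requires part-time) → not eligible.
Phone Allowance — status contractor ✗ (requires full-time, part-time, or temporary) → not eligible.
Adoption Assistance — no waiver, service 215 days < 3 years (≈1095 days) ✗ → not eligible.
Paid Parental Leave — status contractor ✗ (requires full-time, part-time, or temporary) → not eligible.
Mental Health Benefit — status contractor ✓ (not excluded); service 215 days ≥ 45 days ✓; rating 2 ≥ 2 ✓; grade G5 ≥ G3 ✓ → eligible.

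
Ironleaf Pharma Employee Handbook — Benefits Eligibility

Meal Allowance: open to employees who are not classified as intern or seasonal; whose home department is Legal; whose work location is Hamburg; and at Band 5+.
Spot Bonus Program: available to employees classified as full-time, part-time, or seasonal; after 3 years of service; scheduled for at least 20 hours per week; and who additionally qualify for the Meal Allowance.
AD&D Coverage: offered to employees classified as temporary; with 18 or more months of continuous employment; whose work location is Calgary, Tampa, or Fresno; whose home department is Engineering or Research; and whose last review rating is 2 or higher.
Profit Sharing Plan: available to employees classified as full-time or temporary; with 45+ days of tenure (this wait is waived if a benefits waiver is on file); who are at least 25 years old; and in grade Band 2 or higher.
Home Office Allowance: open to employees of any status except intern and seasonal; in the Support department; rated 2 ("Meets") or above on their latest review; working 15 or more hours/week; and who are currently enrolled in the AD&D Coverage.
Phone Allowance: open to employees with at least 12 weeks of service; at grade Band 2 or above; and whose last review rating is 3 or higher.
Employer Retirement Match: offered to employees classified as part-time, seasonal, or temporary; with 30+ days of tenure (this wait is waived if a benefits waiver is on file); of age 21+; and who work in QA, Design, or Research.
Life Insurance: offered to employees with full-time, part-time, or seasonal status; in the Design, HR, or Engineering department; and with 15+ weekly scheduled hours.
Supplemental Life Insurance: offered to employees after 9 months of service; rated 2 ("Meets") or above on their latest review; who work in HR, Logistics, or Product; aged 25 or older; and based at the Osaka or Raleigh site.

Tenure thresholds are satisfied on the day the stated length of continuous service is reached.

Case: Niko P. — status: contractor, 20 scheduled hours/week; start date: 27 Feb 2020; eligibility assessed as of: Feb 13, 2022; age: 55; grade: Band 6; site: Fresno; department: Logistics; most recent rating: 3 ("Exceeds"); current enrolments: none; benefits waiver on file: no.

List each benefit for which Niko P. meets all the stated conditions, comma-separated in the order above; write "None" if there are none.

Service from 27 Feb 2020 to Feb 13, 2022: 717 days.
Meal Allowance — status contractor ✓ (not excluded); dept Logistics ✗ → not eligible.
Spot Bonus Program — status contractor ✗ (requires full-time, part-time, or seasonal) → not eligible.
AD&D Coverage — status contractor ✗ (requires temporary) → not eligible.
Profit Sharing Plan — status contractor ✗ (requires full-time or temporary) → not eligible.
Home Office Allowance — status contractor ✓ (not excluded); dept Logistics ✗ → not eligible.
Phone Allowance — service 717 days ≥ 12 weeks (≈84 days) ✓; grade Band 6 ≥ Band 2 ✓; rating 3 ≥ 3 ✓ → eligible.
Employer Retirement Match — status contractor ✗ (requires part-time, seasonal, or temporary) → not eligible.
Life Insurance — status contractor ✗ (requires full-time, part-time, or seasonal) → not eligible.
Supplemental Life Insurance — service 717 days ≥ 9 months (≈270 days) ✓; rating 3 ≥ 2 ✓; dept Logistics ✓; age 55 ≥ 25 ✓; site Fresno ✗ (not Osaka or Raleigh) → not eligible.

Phone Allowance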